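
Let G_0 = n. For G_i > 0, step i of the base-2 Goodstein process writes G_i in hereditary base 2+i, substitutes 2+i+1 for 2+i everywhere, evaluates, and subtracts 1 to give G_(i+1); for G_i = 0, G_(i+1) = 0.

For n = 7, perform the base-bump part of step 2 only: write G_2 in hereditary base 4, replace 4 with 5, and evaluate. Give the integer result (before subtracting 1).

3128

(0) 7|_2 = 2^2 + 2 + 1 ↦ 3^3 + 3 + 1|_3 = 31 ⇒ 30
(1) 30|_3 = 3^3 + 3 ↦ 4^4 + 4|_4 = 260 ⇒ 259
(2) 259|_4 = 4^4 + 3 ↦ 5^5 + 3|_5 = 3128 ⇒ 3127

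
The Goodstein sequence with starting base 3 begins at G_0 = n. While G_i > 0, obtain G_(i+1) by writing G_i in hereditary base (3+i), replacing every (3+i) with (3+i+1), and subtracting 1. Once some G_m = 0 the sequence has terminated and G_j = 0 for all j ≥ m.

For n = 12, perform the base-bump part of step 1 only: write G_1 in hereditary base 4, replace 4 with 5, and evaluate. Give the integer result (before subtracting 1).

(0) 12|_3 = 3^2 + 3 ↦ 4^2 + 4|_4 = 20 ⇒ 19
(1) 19|_4 = 4^2 + 3 ↦ 5^2 + 3|_5 = 28 ⇒ 27

28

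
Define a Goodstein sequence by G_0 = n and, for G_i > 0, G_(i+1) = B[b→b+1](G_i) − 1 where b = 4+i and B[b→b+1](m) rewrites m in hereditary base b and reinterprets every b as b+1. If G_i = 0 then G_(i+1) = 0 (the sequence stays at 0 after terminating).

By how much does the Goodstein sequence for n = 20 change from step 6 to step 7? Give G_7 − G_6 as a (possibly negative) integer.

step 0: 20 = 4^2 + 4; sub 5 for 4: 5^2 + 5; = 30; G_1 = 30−1 = 29
step 1: 29 = 5^2 + 4; sub 6 for 5: 6^2 + 4; = 40; G_2 = 40−1 = 39
step 2: 39 = 6^2 + 3; sub 7 for 6: 7^2 + 3; = 52; G_3 = 52−1 = 51
step 3: 51 = 7^2 + 2; sub 8 for 7: 8^2 + 2; = 66; G_4 = 66−1 = 65
step 4: 65 = 8^2 + 1; sub 9 for 8: 9^2 + 1; = 82; G_5 = 82−1 = 81
step 5: 81 = 9^2; sub 10 for 9: 10^2; = 100; G_6 = 100−1 = 99
step 6: 99 = 9·10 + 9; sub 11 for 10: 9·11 + 9; = 108; G_7 = 108−1 = 107

8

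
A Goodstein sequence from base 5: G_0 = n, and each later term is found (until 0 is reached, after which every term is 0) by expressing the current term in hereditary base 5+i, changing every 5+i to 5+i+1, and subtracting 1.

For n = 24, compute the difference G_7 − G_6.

[0] 24 ≡ 4·5 + 4 (base 5). Lift 6: 28. −1: 27.
[1] 27 ≡ 4·6 + 3 (base 6). Lift 7: 31. −1: 30.
[2] 30 ≡ 4·7 + 2 (base 7). Lift 8: 34. −1: 33.
[3] 33 ≡ 4·8 + 1 (base 8). Lift 9: 37. −1: 36.
[4] 36 ≡ 4·9 (base 9). Lift 10: 40. −1: 39.
[5] 39 ≡ 3·10 + 9 (base 10). Lift 11: 42. −1: 41.
[6] 41 ≡ 3·11 + 8 (base 11). Lift 12: 44. −1: 43.

2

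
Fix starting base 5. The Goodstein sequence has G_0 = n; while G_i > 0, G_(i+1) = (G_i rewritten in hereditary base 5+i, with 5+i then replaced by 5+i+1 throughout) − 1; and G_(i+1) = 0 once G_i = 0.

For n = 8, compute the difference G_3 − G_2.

0

step 0: 8 = 5 + 3; sub 6 for 5: 6 + 3; = 9; G_1 = 9−1 = 8
step 1: 8 = 6 + 2; sub 7 for 6: 7 + 2; = 9; G_2 = 9−1 = 8
step 2: 8 = 7 + 1; sub 8 for 7: 8 + 1; = 9; G_3 = 9−1 = 8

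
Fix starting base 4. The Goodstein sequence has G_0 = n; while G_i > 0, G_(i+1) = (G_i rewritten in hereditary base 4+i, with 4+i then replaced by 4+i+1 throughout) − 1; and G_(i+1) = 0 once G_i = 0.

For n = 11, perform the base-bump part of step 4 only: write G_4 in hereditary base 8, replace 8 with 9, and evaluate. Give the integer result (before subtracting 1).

G_0 = 11. HB_4(11) = 2·4 + 3. Bump = 13. G_1 = 12.
G_1 = 12. HB_5(12) = 2·5 + 2. Bump = 14. G_2 = 13.
G_2 = 13. HB_6(13) = 2·6 + 1. Bump = 15. G_3 = 14.
G_3 = 14. HB_7(14) = 2·7. Bump = 16. G_4 = 15.
G_4 = 15. HB_8(15) = 8 + 7. Bump = 16. G_5 = 15.

16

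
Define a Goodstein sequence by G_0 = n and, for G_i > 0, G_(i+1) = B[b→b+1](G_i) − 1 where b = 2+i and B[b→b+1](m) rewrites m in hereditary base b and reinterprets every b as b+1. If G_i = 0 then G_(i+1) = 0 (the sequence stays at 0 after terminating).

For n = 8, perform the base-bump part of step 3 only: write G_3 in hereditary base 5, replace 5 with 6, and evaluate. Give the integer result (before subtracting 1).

8 —HB2→ 2^(2 + 1) —bump→ 3^(3 + 1) = 81 —(−1)→ 80
80 —HB3→ 2·3^3 + 2·3^2 + 2·3 + 2 —bump→ 2·4^4 + 2·4^2 + 2·4 + 2 = 554 —(−1)→ 553
553 —HB4→ 2·4^4 + 2·4^2 + 2·4 + 1 —bump→ 2·5^5 + 2·5^2 + 2·5 + 1 = 6311 —(−1)→ 6310
6310 —HB5→ 2·5^5 + 2·5^2 + 2·5 —bump→ 2·6^6 + 2·6^2 + 2·6 = 93396 —(−1)→ 93395

93396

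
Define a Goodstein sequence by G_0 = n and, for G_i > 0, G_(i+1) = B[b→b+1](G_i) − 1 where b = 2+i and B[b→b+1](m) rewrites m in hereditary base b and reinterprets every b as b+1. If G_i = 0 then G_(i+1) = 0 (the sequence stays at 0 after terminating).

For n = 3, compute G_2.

base 2: 3 = 2 + 1; at 3: 3 + 1 = 4; next = 3
base 3: 3 = 3; at 4: 4 = 4; next = 3
base 4: 3 = 3; at 5: 3 = 3; next = 2

3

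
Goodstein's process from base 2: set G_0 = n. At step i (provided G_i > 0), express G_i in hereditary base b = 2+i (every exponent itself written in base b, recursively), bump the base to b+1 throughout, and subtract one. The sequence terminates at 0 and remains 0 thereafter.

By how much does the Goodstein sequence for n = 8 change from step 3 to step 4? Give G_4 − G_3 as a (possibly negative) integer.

87085

step 0: 8 = 2^(2 + 1); sub 3 for 2: 3^(3 + 1); = 81; G_1 = 81−1 = 80
step 1: 80 = 2·3^3 + 2·3^2 + 2·3 + 2; sub 4 for 3: 2·4^4 + 2·4^2 + 2·4 + 2; = 554; G_2 = 554−1 = 553
step 2: 553 = 2·4^4 + 2·4^2 + 2·4 + 1; sub 5 for 4: 2·5^5 + 2·5^2 + 2·5 + 1; = 6311; G_3 = 6311−1 = 6310
step 3: 6310 = 2·5^5 + 2·5^2 + 2·5; sub 6 for 5: 2·6^6 + 2·6^2 + 2·6; = 93396; G_4 = 93396−1 = 93395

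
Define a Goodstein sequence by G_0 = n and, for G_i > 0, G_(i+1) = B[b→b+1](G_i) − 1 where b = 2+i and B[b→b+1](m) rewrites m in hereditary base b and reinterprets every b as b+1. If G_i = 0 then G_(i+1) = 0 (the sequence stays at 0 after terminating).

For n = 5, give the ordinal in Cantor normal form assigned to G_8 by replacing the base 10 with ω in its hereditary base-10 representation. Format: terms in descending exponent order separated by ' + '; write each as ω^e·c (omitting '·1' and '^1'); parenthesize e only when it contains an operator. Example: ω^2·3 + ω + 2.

ω^3·3 + ω^2·3 + ω·2 + 5

5 —HB2→ 2^2 + 1 —bump→ 3^3 + 1 = 28 —(−1)→ 27
27 —HB3→ 3^3 —bump→ 4^4 = 256 —(−1)→ 255
255 —HB4→ 3·4^3 + 3·4^2 + 3·4 + 3 —bump→ 3·5^3 + 3·5^2 + 3·5 + 3 = 468 —(−1)→ 467
467 —HB5→ 3·5^3 + 3·5^2 + 3·5 + 2 —bump→ 3·6^3 + 3·6^2 + 3·6 + 2 = 776 —(−1)→ 775
775 —HB6→ 3·6^3 + 3·6^2 + 3·6 + 1 —bump→ 3·7^3 + 3·7^2 + 3·7 + 1 = 1198 —(−1)→ 1197
1197 —HB7→ 3·7^3 + 3·7^2 + 3·7 —bump→ 3·8^3 + 3·8^2 + 3·8 = 1752 —(−1)→ 1751
1751 —HB8→ 3·8^3 + 3·8^2 + 2·8 + 7 —bump→ 3·9^3 + 3·9^2 + 2·9 + 7 = 2455 —(−1)→ 2454
2454 —HB9→ 3·9^3 + 3·9^2 + 2·9 + 6 —bump→ 3·10^3 + 3·10^2 + 2·10 + 6 = 3326 —(−1)→ 3325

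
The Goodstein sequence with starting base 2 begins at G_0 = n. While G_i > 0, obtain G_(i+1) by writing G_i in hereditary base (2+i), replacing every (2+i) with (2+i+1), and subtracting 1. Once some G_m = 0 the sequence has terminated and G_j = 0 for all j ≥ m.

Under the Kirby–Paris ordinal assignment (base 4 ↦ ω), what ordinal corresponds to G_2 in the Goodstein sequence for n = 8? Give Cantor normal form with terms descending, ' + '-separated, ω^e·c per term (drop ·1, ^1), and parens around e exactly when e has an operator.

G_0=8  [base 2] 2^(2 + 1)  →[2↦3]→  3^(3 + 1) = 81  −1 ⇒ G_1=80
G_1=80  [base 3] 2·3^3 + 2·3^2 + 2·3 + 2  →[3↦4]→  2·4^4 + 2·4^2 + 2·4 + 2 = 554  −1 ⇒ G_2=553
G_2=553  [base 4] 2·4^4 + 2·4^2 + 2·4 + 1  →[4↦5]→  2·5^5 + 2·5^2 + 2·5 + 1 = 6311  −1 ⇒ G_3=6310

ω^ω·2 + ω^2·2 + ω·2 + 1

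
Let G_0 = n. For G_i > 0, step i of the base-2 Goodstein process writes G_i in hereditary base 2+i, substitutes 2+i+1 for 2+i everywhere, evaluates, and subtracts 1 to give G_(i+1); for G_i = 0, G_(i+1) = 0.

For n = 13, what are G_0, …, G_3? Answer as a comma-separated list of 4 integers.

step 0: 13 = 2^(2 + 1) + 2^2 + 1; sub 3 for 2: 3^(3 + 1) + 3^3 + 1; = 109; G_1 = 109−1 = 108
step 1: 108 = 3^(3 + 1) + 3^3; sub 4 for 3: 4^(4 + 1) + 4^4; = 1280; G_2 = 1280−1 = 1279
step 2: 1279 = 4^(4 + 1) + 3·4^3 + 3·4^2 + 3·4 + 3; sub 5 for 4: 5^(5 + 1) + 3·5^3 + 3·5^2 + 3·5 + 3; = 16093; G_3 = 16093−1 = 16092

13, 108, 1279, 16092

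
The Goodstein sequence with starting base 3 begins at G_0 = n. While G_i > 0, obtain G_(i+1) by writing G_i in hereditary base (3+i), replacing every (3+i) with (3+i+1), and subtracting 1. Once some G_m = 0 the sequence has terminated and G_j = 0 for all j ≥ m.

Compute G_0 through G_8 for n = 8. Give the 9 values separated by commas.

8 —HB3→ 2·3 + 2 —bump→ 2·4 + 2 = 10 —(−1)→ 9
9 —HB4→ 2·4 + 1 —bump→ 2·5 + 1 = 11 —(−1)→ 10
10 —HB5→ 2·5 —bump→ 2·6 = 12 —(−1)→ 11
11 —HB6→ 6 + 5 —bump→ 7 + 5 = 12 —(−1)→ 11
11 —HB7→ 7 + 4 —bump→ 8 + 4 = 12 —(−1)→ 11
11 —HB8→ 8 + 3 —bump→ 9 + 3 = 12 —(−1)→ 11
11 —HB9→ 9 + 2 —bump→ 10 + 2 = 12 —(−1)→ 11
11 —HB10→ 10 + 1 —bump→ 11 + 1 = 12 —(−1)→ 11

8, 9, 10, 11, 11, 11, 11, 11, 11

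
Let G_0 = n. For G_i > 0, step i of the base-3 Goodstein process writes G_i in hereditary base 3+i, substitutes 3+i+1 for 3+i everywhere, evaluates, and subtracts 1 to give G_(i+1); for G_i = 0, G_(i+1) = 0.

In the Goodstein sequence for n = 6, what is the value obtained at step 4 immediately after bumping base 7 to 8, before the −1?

G_0 = 6. HB_3(6) = 2·3. Bump = 8. G_1 = 7.
G_1 = 7. HB_4(7) = 4 + 3. Bump = 8. G_2 = 7.
G_2 = 7. HB_5(7) = 5 + 2. Bump = 8. G_3 = 7.
G_3 = 7. HB_6(7) = 6 + 1. Bump = 8. G_4 = 7.
G_4 = 7. HB_7(7) = 7. Bump = 8. G_5 = 7.

8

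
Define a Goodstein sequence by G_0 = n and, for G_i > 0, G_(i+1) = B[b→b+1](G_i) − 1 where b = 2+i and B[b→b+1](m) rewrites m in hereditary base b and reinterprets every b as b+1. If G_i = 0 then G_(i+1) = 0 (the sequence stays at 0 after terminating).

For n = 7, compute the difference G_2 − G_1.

i=0: 7 = 2^2 + 2 + 1 (b=2); 2→3: 3^3 + 3 + 1 = 31; 31−1 = 30
i=1: 30 = 3^3 + 3 (b=3); 3→4: 4^4 + 4 = 260; 260−1 = 259

229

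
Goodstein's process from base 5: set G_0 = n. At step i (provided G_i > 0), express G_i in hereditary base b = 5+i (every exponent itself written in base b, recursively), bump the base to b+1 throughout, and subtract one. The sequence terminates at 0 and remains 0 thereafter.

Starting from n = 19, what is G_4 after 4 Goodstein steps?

(0) 19|_5 = 3·5 + 4 ↦ 3·6 + 4|_6 = 22 ⇒ 21
(1) 21|_6 = 3·6 + 3 ↦ 3·7 + 3|_7 = 24 ⇒ 23
(2) 23|_7 = 3·7 + 2 ↦ 3·8 + 2|_8 = 26 ⇒ 25
(3) 25|_8 = 3·8 + 1 ↦ 3·9 + 1|_9 = 28 ⇒ 27
(4) 27|_9 = 3·9 ↦ 3·10|_10 = 30 ⇒ 29

27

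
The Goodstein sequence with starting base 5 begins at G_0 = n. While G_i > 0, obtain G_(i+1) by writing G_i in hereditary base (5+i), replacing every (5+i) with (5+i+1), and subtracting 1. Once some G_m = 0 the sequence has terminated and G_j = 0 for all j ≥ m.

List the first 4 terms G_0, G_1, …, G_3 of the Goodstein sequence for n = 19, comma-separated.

19, 21, 23, 25

G_0 = 19. HB_5(19) = 3·5 + 4. Bump = 22. G_1 = 21.
G_1 = 21. HB_6(21) = 3·6 + 3. Bump = 24. G_2 = 23.
G_2 = 23. HB_7(23) = 3·7 + 2. Bump = 26. G_3 = 25.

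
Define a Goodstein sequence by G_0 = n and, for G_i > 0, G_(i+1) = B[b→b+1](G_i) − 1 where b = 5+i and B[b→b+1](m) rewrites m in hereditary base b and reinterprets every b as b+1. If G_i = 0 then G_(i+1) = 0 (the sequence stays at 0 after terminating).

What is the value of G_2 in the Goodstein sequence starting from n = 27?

i=0: 27 = 5^2 + 2 (b=5); 5→6: 6^2 + 2 = 38; 38−1 = 37
i=1: 37 = 6^2 + 1 (b=6); 6→7: 7^2 + 1 = 50; 50−1 = 49

49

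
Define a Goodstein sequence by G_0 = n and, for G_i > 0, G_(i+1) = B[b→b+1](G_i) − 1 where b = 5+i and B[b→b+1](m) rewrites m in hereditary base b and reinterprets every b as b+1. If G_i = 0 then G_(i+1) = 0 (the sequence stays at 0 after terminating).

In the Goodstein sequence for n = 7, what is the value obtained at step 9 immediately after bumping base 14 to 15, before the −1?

1

base 5: 7 = 5 + 2; at 6: 6 + 2 = 8; next = 7
base 6: 7 = 6 + 1; at 7: 7 + 1 = 8; next = 7
base 7: 7 = 7; at 8: 8 = 8; next = 7
base 8: 7 = 7; at 9: 7 = 7; next = 6
base 9: 6 = 6; at 10: 6 = 6; next = 5
base 10: 5 = 5; at 11: 5 = 5; next = 4
base 11: 4 = 4; at 12: 4 = 4; next = 3
base 12: 3 = 3; at 13: 3 = 3; next = 2
base 13: 2 = 2; at 14: 2 = 2; next = 1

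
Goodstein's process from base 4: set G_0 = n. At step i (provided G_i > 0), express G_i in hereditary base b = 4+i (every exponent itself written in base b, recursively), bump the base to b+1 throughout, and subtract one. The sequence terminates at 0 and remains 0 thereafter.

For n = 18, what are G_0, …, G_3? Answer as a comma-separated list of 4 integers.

[0] 18 ≡ 4^2 + 2 (base 4). Lift 5: 27. −1: 26.
[1] 26 ≡ 5^2 + 1 (base 5). Lift 6: 37. −1: 36.
[2] 36 ≡ 6^2 (base 6). Lift 7: 49. −1: 48.

18, 26, 36, 48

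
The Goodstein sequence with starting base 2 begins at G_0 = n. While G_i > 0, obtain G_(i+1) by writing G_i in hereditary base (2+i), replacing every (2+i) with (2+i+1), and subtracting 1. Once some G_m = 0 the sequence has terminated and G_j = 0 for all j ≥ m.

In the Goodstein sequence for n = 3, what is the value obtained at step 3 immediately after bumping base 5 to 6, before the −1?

2

base 2: 3 = 2 + 1; at 3: 3 + 1 = 4; next = 3
base 3: 3 = 3; at 4: 4 = 4; next = 3
base 4: 3 = 3; at 5: 3 = 3; next = 2
base 5: 2 = 2; at 6: 2 = 2; next = 1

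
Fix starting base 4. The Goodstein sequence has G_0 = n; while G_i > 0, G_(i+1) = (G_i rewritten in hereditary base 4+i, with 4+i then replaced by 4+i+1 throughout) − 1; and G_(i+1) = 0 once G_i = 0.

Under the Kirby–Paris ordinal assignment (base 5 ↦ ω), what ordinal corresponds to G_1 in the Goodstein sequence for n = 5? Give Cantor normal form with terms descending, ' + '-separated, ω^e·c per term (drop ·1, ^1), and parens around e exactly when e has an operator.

base 4: 5 = 4 + 1; at 5: 5 + 1 = 6; next = 5
base 5: 5 = 5; at 6: 6 = 6; next = 5

ω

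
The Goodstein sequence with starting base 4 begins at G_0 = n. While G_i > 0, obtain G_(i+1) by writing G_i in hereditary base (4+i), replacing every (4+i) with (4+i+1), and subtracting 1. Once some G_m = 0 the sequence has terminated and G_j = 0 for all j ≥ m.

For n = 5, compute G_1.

(0) 5|_4 = 4 + 1 ↦ 5 + 1|_5 = 6 ⇒ 5
(1) 5|_5 = 5 ↦ 6|_6 = 6 ⇒ 5

5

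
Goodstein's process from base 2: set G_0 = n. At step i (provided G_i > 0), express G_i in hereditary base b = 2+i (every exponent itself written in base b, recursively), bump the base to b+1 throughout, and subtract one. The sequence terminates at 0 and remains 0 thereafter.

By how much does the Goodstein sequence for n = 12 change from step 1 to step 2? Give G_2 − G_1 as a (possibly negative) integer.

958

G_0=12  [base 2] 2^(2 + 1) + 2^2  →[2↦3]→  3^(3 + 1) + 3^3 = 108  −1 ⇒ G_1=107
G_1=107  [base 3] 3^(3 + 1) + 2·3^2 + 2·3 + 2  →[3↦4]→  4^(4 + 1) + 2·4^2 + 2·4 + 2 = 1066  −1 ⇒ G_2=1065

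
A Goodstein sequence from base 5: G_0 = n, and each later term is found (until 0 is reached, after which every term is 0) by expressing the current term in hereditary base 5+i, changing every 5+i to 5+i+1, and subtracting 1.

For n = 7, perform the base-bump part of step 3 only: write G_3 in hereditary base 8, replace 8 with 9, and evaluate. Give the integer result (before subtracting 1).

7

base 5: 7 = 5 + 2; at 6: 6 + 2 = 8; next = 7
base 6: 7 = 6 + 1; at 7: 7 + 1 = 8; next = 7
base 7: 7 = 7; at 8: 8 = 8; next = 7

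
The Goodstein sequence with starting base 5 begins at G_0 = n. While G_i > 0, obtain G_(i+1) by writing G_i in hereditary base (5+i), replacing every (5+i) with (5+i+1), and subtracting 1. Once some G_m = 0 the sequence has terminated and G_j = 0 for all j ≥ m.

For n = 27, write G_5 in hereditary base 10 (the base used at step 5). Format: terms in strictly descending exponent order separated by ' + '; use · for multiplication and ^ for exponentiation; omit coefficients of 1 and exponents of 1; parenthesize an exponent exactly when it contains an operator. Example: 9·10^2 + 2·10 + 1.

7·10 + 5

G_0 = 27. HB_5(27) = 5^2 + 2. Bump = 38. G_1 = 37.
G_1 = 37. HB_6(37) = 6^2 + 1. Bump = 50. G_2 = 49.
G_2 = 49. HB_7(49) = 7^2. Bump = 64. G_3 = 63.
G_3 = 63. HB_8(63) = 7·8 + 7. Bump = 70. G_4 = 69.
G_4 = 69. HB_9(69) = 7·9 + 6. Bump = 76. G_5 = 75.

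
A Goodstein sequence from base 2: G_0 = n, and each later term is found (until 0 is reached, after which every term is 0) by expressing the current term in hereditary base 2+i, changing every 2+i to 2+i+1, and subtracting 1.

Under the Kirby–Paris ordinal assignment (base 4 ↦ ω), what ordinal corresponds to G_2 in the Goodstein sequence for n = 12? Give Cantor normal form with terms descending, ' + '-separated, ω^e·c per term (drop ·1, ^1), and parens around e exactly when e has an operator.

ω^(ω + 1) + ω^2·2 + ω·2 + 1

(0) 12|_2 = 2^(2 + 1) + 2^2 ↦ 3^(3 + 1) + 3^3|_3 = 108 ⇒ 107
(1) 107|_3 = 3^(3 + 1) + 2·3^2 + 2·3 + 2 ↦ 4^(4 + 1) + 2·4^2 + 2·4 + 2|_4 = 1066 ⇒ 1065
(2) 1065|_4 = 4^(4 + 1) + 2·4^2 + 2·4 + 1 ↦ 5^(5 + 1) + 2·5^2 + 2·5 + 1|_5 = 15686 ⇒ 15685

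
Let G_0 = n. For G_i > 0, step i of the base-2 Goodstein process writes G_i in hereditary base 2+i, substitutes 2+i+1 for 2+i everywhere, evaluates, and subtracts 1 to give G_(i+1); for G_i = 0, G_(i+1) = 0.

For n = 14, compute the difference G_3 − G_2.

17469

base 2: 14 = 2^(2 + 1) + 2^2 + 2; at 3: 3^(3 + 1) + 3^3 + 3 = 111; next = 110
base 3: 110 = 3^(3 + 1) + 3^3 + 2; at 4: 4^(4 + 1) + 4^4 + 2 = 1282; next = 1281
base 4: 1281 = 4^(4 + 1) + 4^4 + 1; at 5: 5^(5 + 1) + 5^5 + 1 = 18751; next = 18750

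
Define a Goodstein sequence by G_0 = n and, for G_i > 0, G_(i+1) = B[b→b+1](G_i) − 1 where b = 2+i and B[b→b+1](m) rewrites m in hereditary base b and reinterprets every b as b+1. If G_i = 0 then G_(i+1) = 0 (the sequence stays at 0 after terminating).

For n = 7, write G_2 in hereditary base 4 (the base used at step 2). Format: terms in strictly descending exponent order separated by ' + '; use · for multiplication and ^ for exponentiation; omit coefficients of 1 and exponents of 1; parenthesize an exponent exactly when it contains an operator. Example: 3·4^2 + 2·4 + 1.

4^4 + 3

step 0: 7 = 2^2 + 2 + 1; sub 3 for 2: 3^3 + 3 + 1; = 31; G_1 = 31−1 = 30
step 1: 30 = 3^3 + 3; sub 4 for 3: 4^4 + 4; = 260; G_2 = 260−1 = 259
step 2: 259 = 4^4 + 3; sub 5 for 4: 5^5 + 3; = 3128; G_3 = 3128−1 = 3127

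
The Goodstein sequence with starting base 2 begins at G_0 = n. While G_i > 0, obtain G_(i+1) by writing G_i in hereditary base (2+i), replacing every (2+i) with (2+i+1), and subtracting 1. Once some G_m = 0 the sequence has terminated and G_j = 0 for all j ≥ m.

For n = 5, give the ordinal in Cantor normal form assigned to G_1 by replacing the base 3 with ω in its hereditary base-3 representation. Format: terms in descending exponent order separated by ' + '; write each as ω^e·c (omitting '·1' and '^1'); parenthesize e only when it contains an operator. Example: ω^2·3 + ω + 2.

i=0: 5 = 2^2 + 1 (b=2); 2→3: 3^3 + 1 = 28; 28−1 = 27
i=1: 27 = 3^3 (b=3); 3→4: 4^4 = 256; 256−1 = 255

ω^ω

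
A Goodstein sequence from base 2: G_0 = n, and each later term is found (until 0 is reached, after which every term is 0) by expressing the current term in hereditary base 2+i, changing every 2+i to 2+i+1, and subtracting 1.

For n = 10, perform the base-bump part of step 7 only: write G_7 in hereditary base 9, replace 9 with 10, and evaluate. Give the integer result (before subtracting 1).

G_0=10  [base 2] 2^(2 + 1) + 2  →[2↦3]→  3^(3 + 1) + 3 = 84  −1 ⇒ G_1=83
G_1=83  [base 3] 3^(3 + 1) + 2  →[3↦4]→  4^(4 + 1) + 2 = 1026  −1 ⇒ G_2=1025
G_2=1025  [base 4] 4^(4 + 1) + 1  →[4↦5]→  5^(5 + 1) + 1 = 15626  −1 ⇒ G_3=15625
G_3=15625  [base 5] 5^(5 + 1)  →[5↦6]→  6^(6 + 1) = 279936  −1 ⇒ G_4=279935
G_4=279935  [base 6] 5·6^6 + 5·6^5 + 5·6^4 + 5·6^3 + 5·6^2 + 5·6 + 5  →[6↦7]→  5·7^7 + 5·7^5 + 5·7^4 + 5·7^3 + 5·7^2 + 5·7 + 5 = 4215755  −1 ⇒ G_5=4215754
G_5=4215754  [base 7] 5·7^7 + 5·7^5 + 5·7^4 + 5·7^3 + 5·7^2 + 5·7 + 4  →[7↦8]→  5·8^8 + 5·8^5 + 5·8^4 + 5·8^3 + 5·8^2 + 5·8 + 4 = 84073324  −1 ⇒ G_6=84073323
G_6=84073323  [base 8] 5·8^8 + 5·8^5 + 5·8^4 + 5·8^3 + 5·8^2 + 5·8 + 3  →[8↦9]→  5·9^9 + 5·9^5 + 5·9^4 + 5·9^3 + 5·9^2 + 5·9 + 3 = 1937434593  −1 ⇒ G_7=1937434592

50000555552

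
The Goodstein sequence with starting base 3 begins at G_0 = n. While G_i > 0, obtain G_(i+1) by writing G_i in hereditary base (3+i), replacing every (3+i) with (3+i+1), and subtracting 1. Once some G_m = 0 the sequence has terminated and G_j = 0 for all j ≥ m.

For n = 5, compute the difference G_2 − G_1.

(0) 5|_3 = 3 + 2 ↦ 4 + 2|_4 = 6 ⇒ 5
(1) 5|_4 = 4 + 1 ↦ 5 + 1|_5 = 6 ⇒ 5

0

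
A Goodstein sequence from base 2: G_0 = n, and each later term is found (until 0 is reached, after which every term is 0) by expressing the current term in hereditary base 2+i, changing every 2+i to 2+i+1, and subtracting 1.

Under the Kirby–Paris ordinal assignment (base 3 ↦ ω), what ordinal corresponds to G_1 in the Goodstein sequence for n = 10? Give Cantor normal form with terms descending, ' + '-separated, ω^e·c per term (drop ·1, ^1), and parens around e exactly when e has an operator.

G_0 = 10. HB_2(10) = 2^(2 + 1) + 2. Bump = 84. G_1 = 83.
G_1 = 83. HB_3(83) = 3^(3 + 1) + 2. Bump = 1026. G_2 = 1025.

ω^(ω + 1) + 2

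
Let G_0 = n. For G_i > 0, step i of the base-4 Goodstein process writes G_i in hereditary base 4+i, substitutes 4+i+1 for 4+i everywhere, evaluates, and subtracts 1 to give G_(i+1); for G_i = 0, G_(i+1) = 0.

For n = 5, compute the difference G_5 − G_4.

-1

G_0=5  [base 4] 4 + 1  →[4↦5]→  5 + 1 = 6  −1 ⇒ G_1=5
G_1=5  [base 5] 5  →[5↦6]→  6 = 6  −1 ⇒ G_2=5
G_2=5  [base 6] 5  →[6↦7]→  5 = 5  −1 ⇒ G_3=4
G_3=4  [base 7] 4  →[7↦8]→  4 = 4  −1 ⇒ G_4=3
G_4=3  [base 8] 3  →[8↦9]→  3 = 3  −1 ⇒ G_5=2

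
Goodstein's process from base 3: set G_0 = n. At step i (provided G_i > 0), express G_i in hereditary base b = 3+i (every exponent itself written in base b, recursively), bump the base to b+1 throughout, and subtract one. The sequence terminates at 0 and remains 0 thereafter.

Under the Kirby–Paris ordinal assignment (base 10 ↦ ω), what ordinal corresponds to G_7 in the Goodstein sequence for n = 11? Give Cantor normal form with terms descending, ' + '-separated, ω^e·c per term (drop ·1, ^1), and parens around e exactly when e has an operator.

G_0 = 11. HB_3(11) = 3^2 + 2. Bump = 18. G_1 = 17.
G_1 = 17. HB_4(17) = 4^2 + 1. Bump = 26. G_2 = 25.
G_2 = 25. HB_5(25) = 5^2. Bump = 36. G_3 = 35.
G_3 = 35. HB_6(35) = 5·6 + 5. Bump = 40. G_4 = 39.
G_4 = 39. HB_7(39) = 5·7 + 4. Bump = 44. G_5 = 43.
G_5 = 43. HB_8(43) = 5·8 + 3. Bump = 48. G_6 = 47.
G_6 = 47. HB_9(47) = 5·9 + 2. Bump = 52. G_7 = 51.

ω·5 + 1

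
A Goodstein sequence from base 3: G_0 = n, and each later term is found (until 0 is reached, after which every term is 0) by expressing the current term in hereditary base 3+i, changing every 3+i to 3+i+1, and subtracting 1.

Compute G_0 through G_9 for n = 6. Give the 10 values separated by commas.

base 3: 6 = 2·3; at 4: 2·4 = 8; next = 7
base 4: 7 = 4 + 3; at 5: 5 + 3 = 8; next = 7
base 5: 7 = 5 + 2; at 6: 6 + 2 = 8; next = 7
base 6: 7 = 6 + 1; at 7: 7 + 1 = 8; next = 7
base 7: 7 = 7; at 8: 8 = 8; next = 7
base 8: 7 = 7; at 9: 7 = 7; next = 6
base 9: 6 = 6; at 10: 6 = 6; next = 5
base 10: 5 = 5; at 11: 5 = 5; next = 4
base 11: 4 = 4; at 12: 4 = 4; next = 3

6, 7, 7, 7, 7, 7, 6, 5, 4, 3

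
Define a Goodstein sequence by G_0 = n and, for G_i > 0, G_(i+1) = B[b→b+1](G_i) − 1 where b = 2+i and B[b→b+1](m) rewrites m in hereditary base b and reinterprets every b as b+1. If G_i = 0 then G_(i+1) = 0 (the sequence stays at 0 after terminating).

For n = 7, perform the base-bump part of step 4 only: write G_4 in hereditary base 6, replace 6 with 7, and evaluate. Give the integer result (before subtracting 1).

i=0: 7 = 2^2 + 2 + 1 (b=2); 2→3: 3^3 + 3 + 1 = 31; 31−1 = 30
i=1: 30 = 3^3 + 3 (b=3); 3→4: 4^4 + 4 = 260; 260−1 = 259
i=2: 259 = 4^4 + 3 (b=4); 4→5: 5^5 + 3 = 3128; 3128−1 = 3127
i=3: 3127 = 5^5 + 2 (b=5); 5→6: 6^6 + 2 = 46658; 46658−1 = 46657
i=4: 46657 = 6^6 + 1 (b=6); 6→7: 7^7 + 1 = 823544; 823544−1 = 823543

823544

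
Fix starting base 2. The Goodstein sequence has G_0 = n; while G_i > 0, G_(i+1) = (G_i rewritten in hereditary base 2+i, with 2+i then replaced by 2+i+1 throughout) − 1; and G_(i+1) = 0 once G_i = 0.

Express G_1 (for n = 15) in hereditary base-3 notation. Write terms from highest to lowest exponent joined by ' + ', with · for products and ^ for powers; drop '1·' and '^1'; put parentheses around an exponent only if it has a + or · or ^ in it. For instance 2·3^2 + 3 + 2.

15 —HB2→ 2^(2 + 1) + 2^2 + 2 + 1 —bump→ 3^(3 + 1) + 3^3 + 3 + 1 = 112 —(−1)→ 111
111 —HB3→ 3^(3 + 1) + 3^3 + 3 —bump→ 4^(4 + 1) + 4^4 + 4 = 1284 —(−1)→ 1283

3^(3 + 1) + 3^3 + 3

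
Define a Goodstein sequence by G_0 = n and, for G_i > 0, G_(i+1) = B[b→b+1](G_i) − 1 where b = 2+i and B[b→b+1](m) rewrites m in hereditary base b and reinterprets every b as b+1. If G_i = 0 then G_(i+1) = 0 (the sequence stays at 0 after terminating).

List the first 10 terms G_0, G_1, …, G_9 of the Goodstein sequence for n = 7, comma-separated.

7, 30, 259, 3127, 46657, 823543, 16777215, 37665879, 77777775, 150051213

step 0: 7 = 2^2 + 2 + 1; sub 3 for 2: 3^3 + 3 + 1; = 31; G_1 = 31−1 = 30
step 1: 30 = 3^3 + 3; sub 4 for 3: 4^4 + 4; = 260; G_2 = 260−1 = 259
step 2: 259 = 4^4 + 3; sub 5 for 4: 5^5 + 3; = 3128; G_3 = 3128−1 = 3127
step 3: 3127 = 5^5 + 2; sub 6 for 5: 6^6 + 2; = 46658; G_4 = 46658−1 = 46657
step 4: 46657 = 6^6 + 1; sub 7 for 6: 7^7 + 1; = 823544; G_5 = 823544−1 = 823543
step 5: 823543 = 7^7; sub 8 for 7: 8^8; = 16777216; G_6 = 16777216−1 = 16777215
step 6: 16777215 = 7·8^7 + 7·8^6 + 7·8^5 + 7·8^4 + 7·8^3 + 7·8^2 + 7·8 + 7; sub 9 for 8: 7·9^7 + 7·9^6 + 7·9^5 + 7·9^4 + 7·9^3 + 7·9^2 + 7·9 + 7; = 37665880; G_7 = 37665880−1 = 37665879
step 7: 37665879 = 7·9^7 + 7·9^6 + 7·9^5 + 7·9^4 + 7·9^3 + 7·9^2 + 7·9 + 6; sub 10 for 9: 7·10^7 + 7·10^6 + 7·10^5 + 7·10^4 + 7·10^3 + 7·10^2 + 7·10 + 6; = 77777776; G_8 = 77777776−1 = 77777775
step 8: 77777775 = 7·10^7 + 7·10^6 + 7·10^5 + 7·10^4 + 7·10^3 + 7·10^2 + 7·10 + 5; sub 11 for 10: 7·11^7 + 7·11^6 + 7·11^5 + 7·11^4 + 7·11^3 + 7·11^2 + 7·11 + 5; = 150051214; G_9 = 150051214−1 = 150051213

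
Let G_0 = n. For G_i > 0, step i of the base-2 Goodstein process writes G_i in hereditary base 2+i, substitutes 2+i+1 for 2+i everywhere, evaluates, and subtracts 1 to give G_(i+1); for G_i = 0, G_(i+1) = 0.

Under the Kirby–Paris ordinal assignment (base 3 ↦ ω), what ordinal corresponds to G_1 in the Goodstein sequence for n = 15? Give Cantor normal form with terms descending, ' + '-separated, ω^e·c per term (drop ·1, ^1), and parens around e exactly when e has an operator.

15 —HB2→ 2^(2 + 1) + 2^2 + 2 + 1 —bump→ 3^(3 + 1) + 3^3 + 3 + 1 = 112 —(−1)→ 111
111 —HB3→ 3^(3 + 1) + 3^3 + 3 —bump→ 4^(4 + 1) + 4^4 + 4 = 1284 —(−1)→ 1283

ω^(ω + 1) + ω^ω + ω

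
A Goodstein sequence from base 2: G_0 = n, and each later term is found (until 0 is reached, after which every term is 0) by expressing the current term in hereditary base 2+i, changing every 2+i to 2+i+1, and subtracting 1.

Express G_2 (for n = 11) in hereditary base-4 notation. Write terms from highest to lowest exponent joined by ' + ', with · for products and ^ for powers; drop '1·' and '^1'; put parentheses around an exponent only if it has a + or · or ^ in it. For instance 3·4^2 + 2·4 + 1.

11 —HB2→ 2^(2 + 1) + 2 + 1 —bump→ 3^(3 + 1) + 3 + 1 = 85 —(−1)→ 84
84 —HB3→ 3^(3 + 1) + 3 —bump→ 4^(4 + 1) + 4 = 1028 —(−1)→ 1027

4^(4 + 1) + 3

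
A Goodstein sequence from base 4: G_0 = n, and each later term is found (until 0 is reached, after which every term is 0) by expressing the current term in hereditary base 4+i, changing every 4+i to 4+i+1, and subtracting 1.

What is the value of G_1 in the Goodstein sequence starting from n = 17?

step 0: 17 = 4^2 + 1; sub 5 for 4: 5^2 + 1; = 26; G_1 = 26−1 = 25
step 1: 25 = 5^2; sub 6 for 5: 6^2; = 36; G_2 = 36−1 = 35

25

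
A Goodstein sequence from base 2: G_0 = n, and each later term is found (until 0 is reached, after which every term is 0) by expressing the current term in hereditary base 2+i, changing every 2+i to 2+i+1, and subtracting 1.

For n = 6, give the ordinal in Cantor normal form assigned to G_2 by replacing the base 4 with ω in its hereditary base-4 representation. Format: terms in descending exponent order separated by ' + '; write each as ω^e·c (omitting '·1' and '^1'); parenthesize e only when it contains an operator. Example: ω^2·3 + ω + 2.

6 —HB2→ 2^2 + 2 —bump→ 3^3 + 3 = 30 —(−1)→ 29
29 —HB3→ 3^3 + 2 —bump→ 4^4 + 2 = 258 —(−1)→ 257

ω^ω + 1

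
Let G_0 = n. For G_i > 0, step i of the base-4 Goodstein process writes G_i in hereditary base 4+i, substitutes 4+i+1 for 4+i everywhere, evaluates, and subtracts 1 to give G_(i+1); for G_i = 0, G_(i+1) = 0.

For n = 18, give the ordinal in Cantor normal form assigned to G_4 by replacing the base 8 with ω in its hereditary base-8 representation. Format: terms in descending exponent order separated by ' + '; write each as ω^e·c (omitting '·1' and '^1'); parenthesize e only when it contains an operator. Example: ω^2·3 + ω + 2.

18 —HB4→ 4^2 + 2 —bump→ 5^2 + 2 = 27 —(−1)→ 26
26 —HB5→ 5^2 + 1 —bump→ 6^2 + 1 = 37 —(−1)→ 36
36 —HB6→ 6^2 —bump→ 7^2 = 49 —(−1)→ 48
48 —HB7→ 6·7 + 6 —bump→ 6·8 + 6 = 54 —(−1)→ 53
53 —HB8→ 6·8 + 5 —bump→ 6·9 + 5 = 59 —(−1)→ 58

ω·6 + 5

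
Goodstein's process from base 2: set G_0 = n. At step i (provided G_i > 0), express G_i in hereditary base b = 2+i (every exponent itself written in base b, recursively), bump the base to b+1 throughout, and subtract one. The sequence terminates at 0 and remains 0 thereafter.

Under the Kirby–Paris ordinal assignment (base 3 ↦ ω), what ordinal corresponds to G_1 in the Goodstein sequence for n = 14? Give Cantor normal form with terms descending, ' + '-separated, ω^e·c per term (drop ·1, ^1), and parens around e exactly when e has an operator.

14 —HB2→ 2^(2 + 1) + 2^2 + 2 —bump→ 3^(3 + 1) + 3^3 + 3 = 111 —(−1)→ 110
110 —HB3→ 3^(3 + 1) + 3^3 + 2 —bump→ 4^(4 + 1) + 4^4 + 2 = 1282 —(−1)→ 1281

ω^(ω + 1) + ω^ω + 2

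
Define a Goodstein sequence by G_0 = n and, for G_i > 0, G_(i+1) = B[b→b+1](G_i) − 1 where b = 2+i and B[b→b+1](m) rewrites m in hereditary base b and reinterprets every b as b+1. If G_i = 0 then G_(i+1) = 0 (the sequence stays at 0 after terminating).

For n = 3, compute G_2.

3

G_0 = 3. HB_2(3) = 2 + 1. Bump = 4. G_1 = 3.
G_1 = 3. HB_3(3) = 3. Bump = 4. G_2 = 3.
G_2 = 3. HB_4(3) = 3. Bump = 3. G_3 = 2.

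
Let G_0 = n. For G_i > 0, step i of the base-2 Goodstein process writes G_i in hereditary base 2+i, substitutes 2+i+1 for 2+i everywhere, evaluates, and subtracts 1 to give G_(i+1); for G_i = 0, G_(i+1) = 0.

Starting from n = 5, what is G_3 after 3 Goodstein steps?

467

(0) 5|_2 = 2^2 + 1 ↦ 3^3 + 1|_3 = 28 ⇒ 27
(1) 27|_3 = 3^3 ↦ 4^4|_4 = 256 ⇒ 255
(2) 255|_4 = 3·4^3 + 3·4^2 + 3·4 + 3 ↦ 3·5^3 + 3·5^2 + 3·5 + 3|_5 = 468 ⇒ 467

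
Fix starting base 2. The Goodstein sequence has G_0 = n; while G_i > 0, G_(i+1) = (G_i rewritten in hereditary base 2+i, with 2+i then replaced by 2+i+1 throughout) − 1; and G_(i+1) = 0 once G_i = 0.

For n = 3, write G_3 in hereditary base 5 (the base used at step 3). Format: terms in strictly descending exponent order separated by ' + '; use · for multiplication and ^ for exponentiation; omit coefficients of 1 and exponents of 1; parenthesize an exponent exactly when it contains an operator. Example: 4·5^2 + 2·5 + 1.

[0] 3 ≡ 2 + 1 (base 2). Lift 3: 4. −1: 3.
[1] 3 ≡ 3 (base 3). Lift 4: 4. −1: 3.
[2] 3 ≡ 3 (base 4). Lift 5: 3. −1: 2.

2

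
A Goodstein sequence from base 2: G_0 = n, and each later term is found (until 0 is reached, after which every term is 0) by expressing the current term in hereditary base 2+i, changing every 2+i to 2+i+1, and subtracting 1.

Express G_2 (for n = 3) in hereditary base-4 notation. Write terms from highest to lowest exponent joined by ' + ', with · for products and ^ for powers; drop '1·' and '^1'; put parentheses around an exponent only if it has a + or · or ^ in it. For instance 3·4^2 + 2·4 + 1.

base 2: 3 = 2 + 1; at 3: 3 + 1 = 4; next = 3
base 3: 3 = 3; at 4: 4 = 4; next = 3
base 4: 3 = 3; at 5: 3 = 3; next = 2

3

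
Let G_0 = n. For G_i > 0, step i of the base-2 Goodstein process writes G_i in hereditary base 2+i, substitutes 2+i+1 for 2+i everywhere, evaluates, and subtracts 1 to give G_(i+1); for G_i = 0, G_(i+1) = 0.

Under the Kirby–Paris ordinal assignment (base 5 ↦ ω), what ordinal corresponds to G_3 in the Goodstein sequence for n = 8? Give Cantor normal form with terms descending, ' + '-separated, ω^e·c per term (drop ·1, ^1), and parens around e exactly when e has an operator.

ω^ω·2 + ω^2·2 + ω·2

step 0: 8 = 2^(2 + 1); sub 3 for 2: 3^(3 + 1); = 81; G_1 = 81−1 = 80
step 1: 80 = 2·3^3 + 2·3^2 + 2·3 + 2; sub 4 for 3: 2·4^4 + 2·4^2 + 2·4 + 2; = 554; G_2 = 554−1 = 553
step 2: 553 = 2·4^4 + 2·4^2 + 2·4 + 1; sub 5 for 4: 2·5^5 + 2·5^2 + 2·5 + 1; = 6311; G_3 = 6311−1 = 6310
step 3: 6310 = 2·5^5 + 2·5^2 + 2·5; sub 6 for 5: 2·6^6 + 2·6^2 + 2·6; = 93396; G_4 = 93396−1 = 93395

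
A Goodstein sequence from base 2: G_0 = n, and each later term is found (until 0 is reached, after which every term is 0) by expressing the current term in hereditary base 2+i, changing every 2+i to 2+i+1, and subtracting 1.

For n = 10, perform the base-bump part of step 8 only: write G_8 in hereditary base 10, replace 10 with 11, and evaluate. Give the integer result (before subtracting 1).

10 —HB2→ 2^(2 + 1) + 2 —bump→ 3^(3 + 1) + 3 = 84 —(−1)→ 83
83 —HB3→ 3^(3 + 1) + 2 —bump→ 4^(4 + 1) + 2 = 1026 —(−1)→ 1025
1025 —HB4→ 4^(4 + 1) + 1 —bump→ 5^(5 + 1) + 1 = 15626 —(−1)→ 15625
15625 —HB5→ 5^(5 + 1) —bump→ 6^(6 + 1) = 279936 —(−1)→ 279935
279935 —HB6→ 5·6^6 + 5·6^5 + 5·6^4 + 5·6^3 + 5·6^2 + 5·6 + 5 —bump→ 5·7^7 + 5·7^5 + 5·7^4 + 5·7^3 + 5·7^2 + 5·7 + 5 = 4215755 —(−1)→ 4215754
4215754 —HB7→ 5·7^7 + 5·7^5 + 5·7^4 + 5·7^3 + 5·7^2 + 5·7 + 4 —bump→ 5·8^8 + 5·8^5 + 5·8^4 + 5·8^3 + 5·8^2 + 5·8 + 4 = 84073324 —(−1)→ 84073323
84073323 —HB8→ 5·8^8 + 5·8^5 + 5·8^4 + 5·8^3 + 5·8^2 + 5·8 + 3 —bump→ 5·9^9 + 5·9^5 + 5·9^4 + 5·9^3 + 5·9^2 + 5·9 + 3 = 1937434593 —(−1)→ 1937434592
1937434592 —HB9→ 5·9^9 + 5·9^5 + 5·9^4 + 5·9^3 + 5·9^2 + 5·9 + 2 —bump→ 5·10^10 + 5·10^5 + 5·10^4 + 5·10^3 + 5·10^2 + 5·10 + 2 = 50000555552 —(−1)→ 50000555551

1426559238831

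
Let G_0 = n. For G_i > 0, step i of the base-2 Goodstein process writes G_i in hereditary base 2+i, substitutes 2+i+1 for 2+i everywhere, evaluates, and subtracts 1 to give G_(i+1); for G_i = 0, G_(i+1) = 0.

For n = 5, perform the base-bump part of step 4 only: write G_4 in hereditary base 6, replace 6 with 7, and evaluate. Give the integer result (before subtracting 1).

1198

base 2: 5 = 2^2 + 1; at 3: 3^3 + 1 = 28; next = 27
base 3: 27 = 3^3; at 4: 4^4 = 256; next = 255
base 4: 255 = 3·4^3 + 3·4^2 + 3·4 + 3; at 5: 3·5^3 + 3·5^2 + 3·5 + 3 = 468; next = 467
base 5: 467 = 3·5^3 + 3·5^2 + 3·5 + 2; at 6: 3·6^3 + 3·6^2 + 3·6 + 2 = 776; next = 775
base 6: 775 = 3·6^3 + 3·6^2 + 3·6 + 1; at 7: 3·7^3 + 3·7^2 + 3·7 + 1 = 1198; next = 1197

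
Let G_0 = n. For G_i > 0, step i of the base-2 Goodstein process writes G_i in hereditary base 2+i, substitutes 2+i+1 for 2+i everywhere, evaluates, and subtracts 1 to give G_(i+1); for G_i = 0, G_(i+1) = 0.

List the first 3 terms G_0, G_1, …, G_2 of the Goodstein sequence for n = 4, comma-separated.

G_0 = 4. HB_2(4) = 2^2. Bump = 27. G_1 = 26.
G_1 = 26. HB_3(26) = 2·3^2 + 2·3 + 2. Bump = 42. G_2 = 41.

4, 26, 41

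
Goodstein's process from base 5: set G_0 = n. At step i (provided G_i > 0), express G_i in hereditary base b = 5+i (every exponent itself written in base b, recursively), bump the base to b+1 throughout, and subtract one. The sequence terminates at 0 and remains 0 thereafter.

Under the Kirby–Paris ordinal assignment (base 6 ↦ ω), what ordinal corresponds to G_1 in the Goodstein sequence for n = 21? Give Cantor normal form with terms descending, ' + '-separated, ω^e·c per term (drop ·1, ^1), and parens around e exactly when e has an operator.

ω·4

i=0: 21 = 4·5 + 1 (b=5); 5→6: 4·6 + 1 = 25; 25−1 = 24
i=1: 24 = 4·6 (b=6); 6→7: 4·7 = 28; 28−1 = 27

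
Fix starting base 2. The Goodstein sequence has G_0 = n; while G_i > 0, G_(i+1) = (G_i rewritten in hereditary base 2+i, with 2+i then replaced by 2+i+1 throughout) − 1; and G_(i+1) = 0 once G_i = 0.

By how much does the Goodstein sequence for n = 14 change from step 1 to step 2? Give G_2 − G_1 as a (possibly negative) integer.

i=0: 14 = 2^(2 + 1) + 2^2 + 2 (b=2); 2→3: 3^(3 + 1) + 3^3 + 3 = 111; 111−1 = 110
i=1: 110 = 3^(3 + 1) + 3^3 + 2 (b=3); 3→4: 4^(4 + 1) + 4^4 + 2 = 1282; 1282−1 = 1281

1171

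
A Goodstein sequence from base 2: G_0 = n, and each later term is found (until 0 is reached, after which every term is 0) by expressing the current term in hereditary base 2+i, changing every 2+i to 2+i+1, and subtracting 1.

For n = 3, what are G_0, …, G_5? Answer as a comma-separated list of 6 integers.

3, 3, 3, 2, 1, 0

[0] 3 ≡ 2 + 1 (base 2). Lift 3: 4. −1: 3.
[1] 3 ≡ 3 (base 3). Lift 4: 4. −1: 3.
[2] 3 ≡ 3 (base 4). Lift 5: 3. −1: 2.
[3] 2 ≡ 2 (base 5). Lift 6: 2. −1: 1.
[4] 1 ≡ 1 (base 6). Lift 7: 1. −1: 0.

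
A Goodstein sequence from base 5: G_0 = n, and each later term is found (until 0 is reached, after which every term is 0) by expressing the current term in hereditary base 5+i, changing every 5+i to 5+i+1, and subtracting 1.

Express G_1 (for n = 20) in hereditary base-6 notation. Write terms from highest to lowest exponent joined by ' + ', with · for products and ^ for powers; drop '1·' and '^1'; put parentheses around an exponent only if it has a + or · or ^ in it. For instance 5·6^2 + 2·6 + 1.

3·6 + 5

i=0: 20 = 4·5 (b=5); 5→6: 4·6 = 24; 24−1 = 23
i=1: 23 = 3·6 + 5 (b=6); 6→7: 3·7 + 5 = 26; 26−1 = 25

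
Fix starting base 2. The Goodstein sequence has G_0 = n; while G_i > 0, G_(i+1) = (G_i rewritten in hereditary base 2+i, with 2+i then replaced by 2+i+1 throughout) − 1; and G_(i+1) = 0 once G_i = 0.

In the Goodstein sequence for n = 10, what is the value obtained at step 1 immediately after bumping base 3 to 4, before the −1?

1026

step 0: 10 = 2^(2 + 1) + 2; sub 3 for 2: 3^(3 + 1) + 3; = 84; G_1 = 84−1 = 83
step 1: 83 = 3^(3 + 1) + 2; sub 4 for 3: 4^(4 + 1) + 2; = 1026; G_2 = 1026−1 = 1025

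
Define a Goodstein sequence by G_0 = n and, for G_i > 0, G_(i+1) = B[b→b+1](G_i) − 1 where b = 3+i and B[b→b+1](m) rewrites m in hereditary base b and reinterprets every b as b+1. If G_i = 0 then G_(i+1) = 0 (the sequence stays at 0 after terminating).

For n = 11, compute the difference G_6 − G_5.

4

[0] 11 ≡ 3^2 + 2 (base 3). Lift 4: 18. −1: 17.
[1] 17 ≡ 4^2 + 1 (base 4). Lift 5: 26. −1: 25.
[2] 25 ≡ 5^2 (base 5). Lift 6: 36. −1: 35.
[3] 35 ≡ 5·6 + 5 (base 6). Lift 7: 40. −1: 39.
[4] 39 ≡ 5·7 + 4 (base 7). Lift 8: 44. −1: 43.
[5] 43 ≡ 5·8 + 3 (base 8). Lift 9: 48. −1: 47.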